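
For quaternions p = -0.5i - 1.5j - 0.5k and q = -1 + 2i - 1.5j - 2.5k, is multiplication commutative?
No: pq = -2.5 + 3.5i - 0.75j + 4.25k ≠ -2.5 - 2.5i + 3.75j - 3.25k = qp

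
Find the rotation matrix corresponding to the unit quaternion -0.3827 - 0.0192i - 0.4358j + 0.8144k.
[[-0.7063, 0.6401, 0.3023], [-0.6066, -0.3272, -0.7245], [-0.3648, -0.6951, 0.6194]]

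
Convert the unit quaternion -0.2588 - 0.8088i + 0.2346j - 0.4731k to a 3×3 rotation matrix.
[[0.4423, -0.6244, 0.6439], [-0.1346, -0.756, -0.6406], [0.8867, 0.1967, -0.4184]]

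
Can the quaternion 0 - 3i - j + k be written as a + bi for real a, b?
No. The quaternion -3i - j + k has j-coefficient y = -1 and k-coefficient z = 1, not both zero, so it does not lie in the complex subalgebra spanned by 1 and i.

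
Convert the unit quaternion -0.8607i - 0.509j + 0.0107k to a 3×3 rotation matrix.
[[0.4816, 0.8762, -0.0184], [0.8762, -0.4818, -0.0109], [-0.0184, -0.0109, -0.9998]]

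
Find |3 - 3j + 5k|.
√43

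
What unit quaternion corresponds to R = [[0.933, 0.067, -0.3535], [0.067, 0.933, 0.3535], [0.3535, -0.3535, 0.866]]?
0.9659 - 0.183i - 0.183j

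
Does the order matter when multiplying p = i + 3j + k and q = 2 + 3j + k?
Yes: pq = -10 + 2i + 5j + 5k ≠ -10 + 2i + 7j - k = qp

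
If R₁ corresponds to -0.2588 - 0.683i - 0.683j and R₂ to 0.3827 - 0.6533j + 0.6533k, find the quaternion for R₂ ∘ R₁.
-0.5452 + 0.1848i - 0.5385j - 0.6153k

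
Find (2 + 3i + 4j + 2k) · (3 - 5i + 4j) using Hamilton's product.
5 - 9i + 10j + 38k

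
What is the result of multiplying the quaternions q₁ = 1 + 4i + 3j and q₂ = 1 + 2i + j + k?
-10 + 9i - k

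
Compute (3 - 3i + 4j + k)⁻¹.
0.0857 + 0.0857i - 0.1143j - 0.0286k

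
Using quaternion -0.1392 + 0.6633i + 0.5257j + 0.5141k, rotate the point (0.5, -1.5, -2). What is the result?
(-2.373, -0.56, 0.746)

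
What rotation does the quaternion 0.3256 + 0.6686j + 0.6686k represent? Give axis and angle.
axis = (0, √2/2, √2/2), θ = 142°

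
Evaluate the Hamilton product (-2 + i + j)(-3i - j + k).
4 + 7i + j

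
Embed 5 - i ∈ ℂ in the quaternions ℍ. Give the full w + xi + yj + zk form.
5 - i + 0j + 0k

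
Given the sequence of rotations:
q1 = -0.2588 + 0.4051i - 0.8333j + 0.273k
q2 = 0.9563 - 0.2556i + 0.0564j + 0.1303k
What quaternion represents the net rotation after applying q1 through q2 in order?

q2 · q1 = -0.1325 + 0.5775i - 0.6889j + 0.4175k
-0.1325 + 0.5775i - 0.6889j + 0.4175k


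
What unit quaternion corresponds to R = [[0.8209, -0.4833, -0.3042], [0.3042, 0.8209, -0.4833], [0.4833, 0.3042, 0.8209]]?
0.9304 + 0.2116i - 0.2116j + 0.2116k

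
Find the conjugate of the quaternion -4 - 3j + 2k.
-4 + 3j - 2k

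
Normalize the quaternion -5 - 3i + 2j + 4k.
-0.6804 - 0.4082i + 0.2722j + 0.5443k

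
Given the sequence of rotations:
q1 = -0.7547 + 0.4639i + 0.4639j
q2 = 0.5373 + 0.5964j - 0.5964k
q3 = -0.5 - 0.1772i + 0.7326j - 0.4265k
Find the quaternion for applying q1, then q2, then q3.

q2 · q1 = -0.6822 + 0.5259i - 0.4775j + 0.1734k
q3 · q2 · q1 = 0.8581 - 0.2187i - 0.4546j - 0.0964k
0.8581 - 0.2187i - 0.4546j - 0.0964k


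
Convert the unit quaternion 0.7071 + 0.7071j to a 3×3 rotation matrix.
[[0, 0, 1], [0, 1, 0], [-1, 0, 0]]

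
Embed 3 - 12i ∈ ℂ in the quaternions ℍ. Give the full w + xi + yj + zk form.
3 - 12i + 0j + 0k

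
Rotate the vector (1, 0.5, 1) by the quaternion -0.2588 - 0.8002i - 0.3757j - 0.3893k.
(1.432, 0.389, 0.219)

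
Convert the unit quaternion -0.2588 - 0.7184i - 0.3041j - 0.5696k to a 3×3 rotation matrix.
[[0.1662, 0.1421, 0.9758], [0.7318, -0.6811, -0.0254], [0.661, 0.7183, -0.2172]]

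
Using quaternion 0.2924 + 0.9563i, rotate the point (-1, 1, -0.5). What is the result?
(-1, -0.549, 0.974)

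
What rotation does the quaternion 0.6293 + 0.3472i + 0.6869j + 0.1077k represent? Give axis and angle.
axis = (0.4468, 0.8839, 0.1386), θ = 102°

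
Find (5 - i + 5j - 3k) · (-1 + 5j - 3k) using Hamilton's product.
-39 + i + 17j - 17k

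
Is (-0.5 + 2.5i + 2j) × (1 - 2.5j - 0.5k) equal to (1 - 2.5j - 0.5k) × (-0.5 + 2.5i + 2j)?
No: pq = 4.5 + 1.5i + 4.5j - 6k ≠ 4.5 + 3.5i + 2j + 6.5k = qp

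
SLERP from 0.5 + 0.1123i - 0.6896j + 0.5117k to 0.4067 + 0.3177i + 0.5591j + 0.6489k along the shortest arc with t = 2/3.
0.5565 + 0.3087i + 0.1412j + 0.7583k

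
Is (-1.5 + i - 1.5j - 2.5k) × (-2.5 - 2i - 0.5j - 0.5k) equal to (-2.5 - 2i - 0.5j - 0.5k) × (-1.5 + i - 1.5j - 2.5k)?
No: pq = 3.75 + 10j + 3.5k ≠ 3.75 + i - j + 10.5k = qp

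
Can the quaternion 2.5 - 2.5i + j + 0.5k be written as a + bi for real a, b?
No. The quaternion 2.5 - 2.5i + j + 0.5k has j-coefficient y = 1 and k-coefficient z = 0.5, not both zero, so it does not lie in the complex subalgebra spanned by 1 and i.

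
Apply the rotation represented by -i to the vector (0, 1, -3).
(0, -1, 3)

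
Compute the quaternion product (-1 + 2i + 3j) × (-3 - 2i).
7 - 4i - 9j + 6k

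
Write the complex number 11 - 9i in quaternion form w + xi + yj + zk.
11 - 9i + 0j + 0k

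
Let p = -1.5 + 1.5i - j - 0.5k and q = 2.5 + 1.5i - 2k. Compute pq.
-7 + 3.5i - 0.25j + 3.25k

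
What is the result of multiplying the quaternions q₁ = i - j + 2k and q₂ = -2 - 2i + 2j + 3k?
-2 - 9i - 5j - 4k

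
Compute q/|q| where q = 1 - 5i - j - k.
0.189 - 0.9449i - 0.189j - 0.189k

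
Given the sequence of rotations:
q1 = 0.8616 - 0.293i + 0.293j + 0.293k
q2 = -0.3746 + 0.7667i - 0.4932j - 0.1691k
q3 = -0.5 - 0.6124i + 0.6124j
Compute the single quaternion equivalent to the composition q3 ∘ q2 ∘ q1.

q2 · q1 = 0.0959 + 0.6754i - 0.7098j - 0.1753k
q3 · q2 · q1 = 0.8003 - 0.5038i + 0.3063j + 0.1087k
0.8003 - 0.5038i + 0.3063j + 0.1087k


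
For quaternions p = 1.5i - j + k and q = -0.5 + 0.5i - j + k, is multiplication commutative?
No: pq = -2.75 - 0.75i - 0.5j - 1.5k ≠ -2.75 - 0.75i + 1.5j + 0.5k = qp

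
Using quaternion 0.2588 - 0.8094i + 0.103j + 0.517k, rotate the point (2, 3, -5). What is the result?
(3.503, -4.96, -1.06)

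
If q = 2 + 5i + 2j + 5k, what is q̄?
2 - 5i - 2j - 5k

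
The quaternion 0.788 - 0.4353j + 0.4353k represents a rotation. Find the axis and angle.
axis = (0, -√2/2, √2/2), θ = 76°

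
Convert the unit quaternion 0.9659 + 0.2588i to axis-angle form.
axis = (1, 0, 0), θ = π/6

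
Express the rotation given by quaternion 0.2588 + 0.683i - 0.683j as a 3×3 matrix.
[[0.067, -0.933, -0.3535], [-0.933, 0.067, -0.3535], [0.3535, 0.3535, -0.866]]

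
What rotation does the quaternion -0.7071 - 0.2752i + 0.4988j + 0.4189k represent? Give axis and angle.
axis = (-0.3892, 0.7054, 0.5924), θ = 3π/2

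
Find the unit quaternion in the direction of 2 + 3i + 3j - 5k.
0.2917 + 0.4376i + 0.4376j - 0.7293k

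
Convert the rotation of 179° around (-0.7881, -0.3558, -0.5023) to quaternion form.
0.0087 - 0.7881i - 0.3558j - 0.5023k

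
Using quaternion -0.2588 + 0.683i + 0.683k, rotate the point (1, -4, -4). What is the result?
(-5.079, 1.696, 2.079)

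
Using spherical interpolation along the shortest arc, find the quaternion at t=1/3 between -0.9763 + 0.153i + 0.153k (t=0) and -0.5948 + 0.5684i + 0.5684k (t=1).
-0.8975 + 0.3118i + 0.3118k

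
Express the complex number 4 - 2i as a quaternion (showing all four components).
4 - 2i + 0j + 0k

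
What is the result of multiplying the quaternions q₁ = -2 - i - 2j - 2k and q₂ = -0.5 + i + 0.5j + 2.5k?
8 - 5.5i + 0.5j - 2.5k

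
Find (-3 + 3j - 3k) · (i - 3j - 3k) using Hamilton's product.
-21i + 6j + 6k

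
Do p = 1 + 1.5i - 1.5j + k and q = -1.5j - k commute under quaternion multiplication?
No: pq = -1.25 + 3i - 3.25k ≠ -1.25 - 3i - 3j + 1.25k = qp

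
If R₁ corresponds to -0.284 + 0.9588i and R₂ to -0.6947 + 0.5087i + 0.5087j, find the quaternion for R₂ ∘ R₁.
-0.2904 - 0.8105i - 0.1445j - 0.4877k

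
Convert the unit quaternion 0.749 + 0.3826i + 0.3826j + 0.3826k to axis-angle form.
axis = (√3/3, √3/3, √3/3), θ = 83°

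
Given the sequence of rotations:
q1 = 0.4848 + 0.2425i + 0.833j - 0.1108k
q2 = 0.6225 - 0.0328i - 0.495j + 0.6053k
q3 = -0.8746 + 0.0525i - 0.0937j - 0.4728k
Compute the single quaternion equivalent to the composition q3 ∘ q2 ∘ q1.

q2 · q1 = 0.7891 - 0.3143i + 0.4217j + 0.3172k
q3 · q2 · q1 = -0.4842 + 0.486i - 0.3108j - 0.6578k
-0.4842 + 0.486i - 0.3108j - 0.6578k


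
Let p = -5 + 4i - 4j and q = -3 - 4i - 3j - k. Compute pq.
19 + 12i + 31j - 23k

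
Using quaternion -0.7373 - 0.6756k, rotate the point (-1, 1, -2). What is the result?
(-1.083, -0.909, -2)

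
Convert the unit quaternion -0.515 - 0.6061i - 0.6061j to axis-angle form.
axis = (-√2/2, -√2/2, 0), θ = 242°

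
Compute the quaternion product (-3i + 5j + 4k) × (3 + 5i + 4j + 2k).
-13 - 15i + 41j - 25k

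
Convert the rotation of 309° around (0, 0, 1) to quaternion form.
-0.9026 + 0.4305k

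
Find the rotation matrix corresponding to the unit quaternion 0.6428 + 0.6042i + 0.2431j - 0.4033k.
[[0.5565, 0.8122, -0.1748], [-0.2247, -0.0554, -0.9728], [-0.7999, 0.5807, 0.1517]]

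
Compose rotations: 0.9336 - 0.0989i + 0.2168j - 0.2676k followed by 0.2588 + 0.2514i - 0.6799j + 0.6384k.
0.5847 + 0.2526i - 0.5745j + 0.514k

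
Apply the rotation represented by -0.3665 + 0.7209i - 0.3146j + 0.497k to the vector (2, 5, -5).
(-4.566, -5.381, -2.047)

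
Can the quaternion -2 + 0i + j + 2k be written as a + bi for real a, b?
No. The quaternion -2 + j + 2k has j-coefficient y = 1 and k-coefficient z = 2, not both zero, so it does not lie in the complex subalgebra spanned by 1 and i.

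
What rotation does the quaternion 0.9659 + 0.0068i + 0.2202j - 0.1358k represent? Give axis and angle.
axis = (0.0263, 0.8509, -0.5247), θ = π/6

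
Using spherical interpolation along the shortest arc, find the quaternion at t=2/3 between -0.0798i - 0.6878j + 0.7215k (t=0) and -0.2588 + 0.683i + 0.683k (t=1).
-0.1952 + 0.4827i - 0.2784j + 0.8071k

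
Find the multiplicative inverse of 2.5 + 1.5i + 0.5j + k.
0.2564 - 0.1538i - 0.0513j - 0.1026k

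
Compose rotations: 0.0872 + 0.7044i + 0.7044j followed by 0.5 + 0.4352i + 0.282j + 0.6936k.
-0.4616 - 0.0984i + 0.8654j + 0.1684k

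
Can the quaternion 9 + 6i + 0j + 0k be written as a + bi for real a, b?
Yes. The quaternion 9 + 6i has j- and k-coefficients y = z = 0, so it lies in the complex subalgebra spanned by 1 and i.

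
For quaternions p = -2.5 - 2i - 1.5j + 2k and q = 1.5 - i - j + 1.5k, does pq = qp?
No: pq = -10.25 - 0.75i + 1.25j - 0.25k ≠ -10.25 - 0.25i - 0.75j - 1.25k = qp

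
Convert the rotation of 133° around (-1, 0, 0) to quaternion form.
0.3987 - 0.9171i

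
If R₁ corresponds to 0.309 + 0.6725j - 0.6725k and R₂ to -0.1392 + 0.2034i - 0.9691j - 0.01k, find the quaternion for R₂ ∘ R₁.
0.602 + 0.7213i - 0.2563j + 0.2273k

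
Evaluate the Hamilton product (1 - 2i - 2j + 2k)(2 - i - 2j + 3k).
-10 - 7i - 2j + 9k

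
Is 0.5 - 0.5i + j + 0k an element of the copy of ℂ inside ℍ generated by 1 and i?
No. The quaternion 0.5 - 0.5i + j has j-coefficient y = 1 and k-coefficient z = 0, not both zero, so it does not lie in the complex subalgebra spanned by 1 and i.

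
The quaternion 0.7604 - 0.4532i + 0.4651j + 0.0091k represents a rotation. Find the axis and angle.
axis = (-0.6978, 0.7161, 0.014), θ = 81°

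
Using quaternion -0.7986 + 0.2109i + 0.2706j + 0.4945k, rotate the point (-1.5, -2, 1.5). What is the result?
(-2.69, 1.076, 0.324)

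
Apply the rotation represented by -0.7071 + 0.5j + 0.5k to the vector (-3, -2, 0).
(-1.414, 1.121, -3.121)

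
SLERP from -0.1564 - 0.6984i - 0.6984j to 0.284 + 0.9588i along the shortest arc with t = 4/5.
-0.2704 - 0.9503i - 0.1541j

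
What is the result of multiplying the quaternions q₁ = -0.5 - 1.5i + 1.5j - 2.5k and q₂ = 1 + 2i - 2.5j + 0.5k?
7.5 - 8i - 1.5j - 2k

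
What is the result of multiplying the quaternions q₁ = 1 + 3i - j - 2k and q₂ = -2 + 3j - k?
-1 + i + 8j + 12k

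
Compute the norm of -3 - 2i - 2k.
√17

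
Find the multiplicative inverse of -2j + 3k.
0.1538j - 0.2308k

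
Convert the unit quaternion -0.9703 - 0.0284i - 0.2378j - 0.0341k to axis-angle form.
axis = (-0.1174, -0.983, -0.141), θ = 332°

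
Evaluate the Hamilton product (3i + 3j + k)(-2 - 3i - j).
12 - 5i - 9j + 4k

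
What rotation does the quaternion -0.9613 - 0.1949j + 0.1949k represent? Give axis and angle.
axis = (0, -√2/2, √2/2), θ = 328°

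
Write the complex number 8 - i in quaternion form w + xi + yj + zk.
8 - i + 0j + 0k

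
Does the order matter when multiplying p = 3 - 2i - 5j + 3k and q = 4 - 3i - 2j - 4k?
Yes: pq = 8 + 9i - 43j - 11k ≠ 8 - 43i - 9j + 11k = qp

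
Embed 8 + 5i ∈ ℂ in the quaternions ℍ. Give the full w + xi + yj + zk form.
8 + 5i + 0j + 0k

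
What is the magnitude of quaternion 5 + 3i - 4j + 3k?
√59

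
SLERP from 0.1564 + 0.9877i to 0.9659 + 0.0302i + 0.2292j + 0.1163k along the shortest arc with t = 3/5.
0.8108 + 0.5524i + 0.1725j + 0.0875k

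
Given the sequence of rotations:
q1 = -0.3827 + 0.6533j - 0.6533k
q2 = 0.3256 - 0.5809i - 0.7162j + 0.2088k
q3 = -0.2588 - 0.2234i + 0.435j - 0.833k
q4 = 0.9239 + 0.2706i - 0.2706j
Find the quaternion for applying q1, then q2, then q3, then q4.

q2 · q1 = 0.4797 + 0.5538i + 0.1073j - 0.6721k
q3 · q2 · q1 = -0.607 - 0.4535i - 0.4306j - 0.4905k
q4 · q3 · q2 · q1 = -0.5546 - 0.4505i - 0.1008j - 0.6924k
-0.5546 - 0.4505i - 0.1008j - 0.6924k


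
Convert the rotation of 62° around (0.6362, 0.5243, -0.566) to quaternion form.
0.8572 + 0.3277i + 0.27j - 0.2915k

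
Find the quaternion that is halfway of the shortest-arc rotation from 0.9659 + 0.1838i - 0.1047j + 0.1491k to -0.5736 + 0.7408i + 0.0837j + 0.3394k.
0.928 - 0.3358i - 0.1136j - 0.1147k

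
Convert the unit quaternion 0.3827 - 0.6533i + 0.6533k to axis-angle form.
axis = (-√2/2, 0, √2/2), θ = 3π/4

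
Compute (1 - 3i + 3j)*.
1 + 3i - 3j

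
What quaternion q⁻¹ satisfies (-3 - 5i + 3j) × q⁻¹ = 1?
-0.0698 + 0.1163i - 0.0698j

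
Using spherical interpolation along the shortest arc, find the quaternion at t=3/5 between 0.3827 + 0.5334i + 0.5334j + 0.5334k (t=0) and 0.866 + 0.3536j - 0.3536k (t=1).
0.8108 + 0.2677i + 0.5203j + 0.015k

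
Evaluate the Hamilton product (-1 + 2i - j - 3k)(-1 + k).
4 - 3i - j + 2k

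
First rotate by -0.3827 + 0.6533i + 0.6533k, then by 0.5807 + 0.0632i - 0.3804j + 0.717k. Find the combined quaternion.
-0.7319 + 0.1067i + 0.5727j + 0.3535k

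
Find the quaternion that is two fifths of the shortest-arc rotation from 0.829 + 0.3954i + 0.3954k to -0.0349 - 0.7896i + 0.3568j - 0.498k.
0.5728 + 0.6312i - 0.1653j + 0.4961k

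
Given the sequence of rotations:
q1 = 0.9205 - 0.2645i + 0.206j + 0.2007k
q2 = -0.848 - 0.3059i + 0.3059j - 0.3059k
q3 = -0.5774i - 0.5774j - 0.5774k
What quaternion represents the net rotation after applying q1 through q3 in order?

q2 · q1 = -0.8631 + 0.0671i + 0.2492j - 0.4339k
q3 · q2 · q1 = -0.0679 + 0.8928i + 0.2091j + 0.3932k
-0.0679 + 0.8928i + 0.2091j + 0.3932k


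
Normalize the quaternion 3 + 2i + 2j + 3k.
0.5883 + 0.3922i + 0.3922j + 0.5883k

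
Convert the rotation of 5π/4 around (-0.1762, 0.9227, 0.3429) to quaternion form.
-0.3827 - 0.1628i + 0.8525j + 0.3168k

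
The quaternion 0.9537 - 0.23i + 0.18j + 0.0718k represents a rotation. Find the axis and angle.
axis = (-0.7647, 0.5985, 0.2387), θ = 35°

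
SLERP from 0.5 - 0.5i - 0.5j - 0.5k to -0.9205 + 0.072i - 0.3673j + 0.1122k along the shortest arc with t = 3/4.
0.9306 - 0.2185i + 0.1502j - 0.2522k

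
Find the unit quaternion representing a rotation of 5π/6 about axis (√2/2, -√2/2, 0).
0.2588 + 0.683i - 0.683j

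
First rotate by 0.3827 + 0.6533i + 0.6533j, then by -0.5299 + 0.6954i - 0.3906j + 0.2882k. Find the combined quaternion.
-0.4019 - 0.2683i - 0.3074j + 0.8198k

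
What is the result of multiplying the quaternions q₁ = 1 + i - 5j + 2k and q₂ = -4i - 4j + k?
-18 - i - 13j - 23k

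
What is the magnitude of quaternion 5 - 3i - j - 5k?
√60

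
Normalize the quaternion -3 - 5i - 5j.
-0.3906 - 0.6509i - 0.6509j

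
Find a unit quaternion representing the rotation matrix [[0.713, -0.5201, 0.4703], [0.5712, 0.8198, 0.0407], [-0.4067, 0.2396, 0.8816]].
0.9239 + 0.0538i + 0.2373j + 0.2953k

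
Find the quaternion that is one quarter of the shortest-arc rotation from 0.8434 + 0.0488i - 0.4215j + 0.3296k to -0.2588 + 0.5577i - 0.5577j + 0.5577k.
0.6441 + 0.2308i - 0.554j + 0.4743k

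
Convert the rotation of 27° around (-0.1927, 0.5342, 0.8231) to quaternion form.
0.9724 - 0.045i + 0.1247j + 0.1921k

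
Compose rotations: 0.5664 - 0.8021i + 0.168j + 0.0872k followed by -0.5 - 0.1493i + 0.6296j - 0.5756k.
-0.4585 + 0.4681i + 0.7473j + 0.1103k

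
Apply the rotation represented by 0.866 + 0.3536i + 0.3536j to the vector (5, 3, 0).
(4.5, 3.5, -1.225)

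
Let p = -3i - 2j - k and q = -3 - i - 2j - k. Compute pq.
-8 + 9i + 4j + 7k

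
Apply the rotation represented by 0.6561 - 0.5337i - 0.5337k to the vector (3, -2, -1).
(-0.679, -2.523, 2.679)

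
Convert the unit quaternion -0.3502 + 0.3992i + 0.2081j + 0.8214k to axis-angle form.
axis = (0.4262, 0.2222, 0.8769), θ = 221°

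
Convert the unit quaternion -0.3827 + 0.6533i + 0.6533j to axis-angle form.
axis = (√2/2, √2/2, 0), θ = 5π/4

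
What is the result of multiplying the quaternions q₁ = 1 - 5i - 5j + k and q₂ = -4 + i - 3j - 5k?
-9 + 49i - 7j + 11k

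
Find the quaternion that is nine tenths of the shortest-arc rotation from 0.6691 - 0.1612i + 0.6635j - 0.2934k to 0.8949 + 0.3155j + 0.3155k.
0.8954 - 0.0178i + 0.363j + 0.2571k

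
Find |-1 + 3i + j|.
√11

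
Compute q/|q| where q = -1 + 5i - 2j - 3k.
-0.1601 + 0.8006i - 0.3203j - 0.4804k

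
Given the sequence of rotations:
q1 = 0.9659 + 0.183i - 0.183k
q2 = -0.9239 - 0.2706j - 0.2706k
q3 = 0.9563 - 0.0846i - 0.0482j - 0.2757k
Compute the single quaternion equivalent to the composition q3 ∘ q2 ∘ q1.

q2 · q1 = -0.9419 - 0.1196i - 0.3109j - 0.0428k
q3 · q2 · q1 = -0.9376 - 0.1183i - 0.2226j + 0.2393k
-0.9376 - 0.1183i - 0.2226j + 0.2393k


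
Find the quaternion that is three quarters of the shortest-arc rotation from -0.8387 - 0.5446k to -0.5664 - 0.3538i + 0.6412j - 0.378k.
-0.6807 - 0.2793i + 0.5061j - 0.4501k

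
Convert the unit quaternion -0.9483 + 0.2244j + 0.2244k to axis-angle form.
axis = (0, √2/2, √2/2), θ = 323°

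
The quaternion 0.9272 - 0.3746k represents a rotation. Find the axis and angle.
axis = (0, 0, -1), θ = 44°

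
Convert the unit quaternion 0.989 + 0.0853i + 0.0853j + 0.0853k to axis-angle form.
axis = (√3/3, √3/3, √3/3), θ = 17°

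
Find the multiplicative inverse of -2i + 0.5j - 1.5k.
0.3077i - 0.0769j + 0.2308k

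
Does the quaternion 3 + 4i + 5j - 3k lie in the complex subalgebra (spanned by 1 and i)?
No. The quaternion 3 + 4i + 5j - 3k has j-coefficient y = 5 and k-coefficient z = -3, not both zero, so it does not lie in the complex subalgebra spanned by 1 and i.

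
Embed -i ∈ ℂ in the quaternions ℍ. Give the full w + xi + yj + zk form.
0 - i + 0j + 0k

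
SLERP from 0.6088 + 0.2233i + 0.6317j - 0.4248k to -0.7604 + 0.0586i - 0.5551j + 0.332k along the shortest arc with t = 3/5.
0.7097 + 0.0552i + 0.5942j - 0.3745k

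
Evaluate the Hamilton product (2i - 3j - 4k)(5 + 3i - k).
-10 + 13i - 25j - 11k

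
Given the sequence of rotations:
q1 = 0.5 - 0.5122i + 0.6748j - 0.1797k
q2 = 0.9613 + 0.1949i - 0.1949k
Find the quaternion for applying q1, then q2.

q2 · q1 = 0.5455 - 0.2634i + 0.7835j - 0.1387k
0.5455 - 0.2634i + 0.7835j - 0.1387k


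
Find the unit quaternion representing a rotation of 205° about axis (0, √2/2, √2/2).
-0.2164 + 0.6903j + 0.6903k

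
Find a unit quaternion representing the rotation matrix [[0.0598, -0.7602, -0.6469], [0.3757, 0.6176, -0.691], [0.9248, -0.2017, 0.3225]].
0.7071 + 0.173i - 0.5557j + 0.4016k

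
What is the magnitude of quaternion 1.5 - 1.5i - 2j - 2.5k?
3.841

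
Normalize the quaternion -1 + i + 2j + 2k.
-0.3162 + 0.3162i + 0.6325j + 0.6325k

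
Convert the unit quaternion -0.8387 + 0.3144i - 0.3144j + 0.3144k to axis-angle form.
axis = (√3/3, -√3/3, √3/3), θ = 294°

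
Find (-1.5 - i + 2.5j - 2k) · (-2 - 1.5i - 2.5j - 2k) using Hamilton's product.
3.75 - 5.75i - 0.25j + 13.25k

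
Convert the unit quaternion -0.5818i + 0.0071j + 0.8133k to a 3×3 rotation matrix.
[[-0.323, -0.0083, -0.9464], [-0.0083, -0.9999, 0.0115], [-0.9464, 0.0115, 0.3229]]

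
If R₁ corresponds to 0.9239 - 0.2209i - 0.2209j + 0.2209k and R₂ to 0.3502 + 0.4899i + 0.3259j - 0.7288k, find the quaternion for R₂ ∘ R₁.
0.6648 + 0.2863i + 0.2765j - 0.6322k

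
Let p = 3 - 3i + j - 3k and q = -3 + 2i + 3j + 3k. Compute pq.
3 + 27i + 9j + 7k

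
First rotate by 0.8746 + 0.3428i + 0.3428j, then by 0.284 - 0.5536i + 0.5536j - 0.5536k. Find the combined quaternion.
0.2484 - 0.197i + 0.3918j - 0.8637k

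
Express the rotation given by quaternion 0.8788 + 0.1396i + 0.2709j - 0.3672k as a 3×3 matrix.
[[0.5836, 0.721, 0.3736], [-0.5698, 0.6914, -0.4443], [-0.5787, 0.0464, 0.8143]]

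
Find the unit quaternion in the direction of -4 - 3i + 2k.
-0.7428 - 0.5571i + 0.3714k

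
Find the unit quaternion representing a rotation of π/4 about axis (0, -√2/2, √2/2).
0.9239 - 0.2706j + 0.2706k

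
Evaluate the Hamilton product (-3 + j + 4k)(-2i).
6i - 8j + 2k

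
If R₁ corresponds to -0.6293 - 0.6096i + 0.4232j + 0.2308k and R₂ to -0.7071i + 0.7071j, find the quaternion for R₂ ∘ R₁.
-0.7303 + 0.6082i - 0.2818j + 0.1318k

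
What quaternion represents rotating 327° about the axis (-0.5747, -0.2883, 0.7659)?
-0.9588 - 0.1632i - 0.0819j + 0.2175k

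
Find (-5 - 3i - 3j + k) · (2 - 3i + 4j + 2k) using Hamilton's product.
-9 - i - 23j - 29k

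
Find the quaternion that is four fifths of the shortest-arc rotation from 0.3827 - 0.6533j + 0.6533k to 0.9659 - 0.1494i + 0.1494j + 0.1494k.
0.9451 - 0.1311i - 0.0349j + 0.2972k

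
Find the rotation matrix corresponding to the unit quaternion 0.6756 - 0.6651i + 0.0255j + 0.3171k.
[[0.7976, -0.4624, -0.3874], [0.3945, -0.0858, 0.9149], [-0.4563, -0.8825, 0.114]]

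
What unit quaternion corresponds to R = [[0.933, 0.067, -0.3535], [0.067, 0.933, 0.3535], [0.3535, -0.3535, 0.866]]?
0.9659 - 0.183i - 0.183j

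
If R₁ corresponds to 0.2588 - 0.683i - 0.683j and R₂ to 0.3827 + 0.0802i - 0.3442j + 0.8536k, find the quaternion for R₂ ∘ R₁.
-0.0813 + 0.3424i - 0.9335j - 0.069k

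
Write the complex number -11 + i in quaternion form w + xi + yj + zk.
-11 + i + 0j + 0k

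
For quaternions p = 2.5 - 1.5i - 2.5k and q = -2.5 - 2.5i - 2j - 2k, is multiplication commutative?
No: pq = -15 - 7.5i - 1.75j + 4.25k ≠ -15 + 2.5i - 8.25j - 1.75k = qp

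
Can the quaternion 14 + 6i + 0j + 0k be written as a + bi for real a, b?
Yes. The quaternion 14 + 6i has j- and k-coefficients y = z = 0, so it lies in the complex subalgebra spanned by 1 and i.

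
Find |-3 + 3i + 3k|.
√27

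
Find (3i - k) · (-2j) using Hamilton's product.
-2i - 6k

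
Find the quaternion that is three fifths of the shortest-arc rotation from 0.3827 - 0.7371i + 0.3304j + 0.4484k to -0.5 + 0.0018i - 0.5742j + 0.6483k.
0.6037 - 0.4142i + 0.6322j - 0.2537k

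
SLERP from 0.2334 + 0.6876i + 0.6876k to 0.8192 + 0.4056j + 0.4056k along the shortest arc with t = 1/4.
0.4396 + 0.5648i + 0.1227j + 0.6875k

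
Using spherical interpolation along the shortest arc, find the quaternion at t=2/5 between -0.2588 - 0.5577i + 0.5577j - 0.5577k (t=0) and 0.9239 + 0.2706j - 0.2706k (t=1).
0.3213 - 0.4394i + 0.5932j - 0.5932k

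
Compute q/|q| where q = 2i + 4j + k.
0.4364i + 0.8729j + 0.2182k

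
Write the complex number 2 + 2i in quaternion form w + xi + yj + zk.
2 + 2i + 0j + 0k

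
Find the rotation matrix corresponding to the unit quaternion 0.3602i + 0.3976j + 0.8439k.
[[-0.7405, 0.2864, 0.6079], [0.2864, -0.6838, 0.6711], [0.6079, 0.6711, 0.4243]]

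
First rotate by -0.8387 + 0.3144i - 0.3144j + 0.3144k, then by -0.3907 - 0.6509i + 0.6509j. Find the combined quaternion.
0.737 + 0.6277i - 0.2184j - 0.1228k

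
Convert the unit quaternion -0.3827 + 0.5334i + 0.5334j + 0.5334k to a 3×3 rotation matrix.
[[-0.1381, 0.9773, 0.1608], [0.1608, -0.1381, 0.9773], [0.9773, 0.1608, -0.1381]]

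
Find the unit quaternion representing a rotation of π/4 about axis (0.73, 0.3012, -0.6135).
0.9239 + 0.2794i + 0.1153j - 0.2348k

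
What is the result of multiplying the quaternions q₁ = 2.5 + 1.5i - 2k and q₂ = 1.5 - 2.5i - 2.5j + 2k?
11.5 - 9i - 4.25j - 1.75k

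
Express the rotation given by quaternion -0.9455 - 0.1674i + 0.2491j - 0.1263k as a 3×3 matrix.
[[0.844, -0.3222, -0.4288], [0.1554, 0.9121, -0.3795], [0.5133, 0.2536, 0.8199]]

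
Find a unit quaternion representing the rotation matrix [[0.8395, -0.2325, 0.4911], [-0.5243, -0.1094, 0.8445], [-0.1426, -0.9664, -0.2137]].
0.6157 - 0.7353i + 0.2573j - 0.1185k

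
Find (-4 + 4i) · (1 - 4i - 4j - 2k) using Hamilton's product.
12 + 20i + 24j - 8k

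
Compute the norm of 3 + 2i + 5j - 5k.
√63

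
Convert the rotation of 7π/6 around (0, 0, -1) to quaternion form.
-0.2588 - 0.9659k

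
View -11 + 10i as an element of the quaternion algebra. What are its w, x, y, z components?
-11 + 10i + 0j + 0k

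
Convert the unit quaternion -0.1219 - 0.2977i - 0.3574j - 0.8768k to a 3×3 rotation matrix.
[[-0.793, -0.001, 0.6092], [0.4266, -0.7148, 0.5542], [0.4349, 0.6993, 0.5673]]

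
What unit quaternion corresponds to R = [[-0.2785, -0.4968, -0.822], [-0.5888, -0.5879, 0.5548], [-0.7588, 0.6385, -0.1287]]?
-0.0349 - 0.5996i + 0.4526j + 0.6591k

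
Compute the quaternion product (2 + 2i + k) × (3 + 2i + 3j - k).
3 + 7i + 10j + 7k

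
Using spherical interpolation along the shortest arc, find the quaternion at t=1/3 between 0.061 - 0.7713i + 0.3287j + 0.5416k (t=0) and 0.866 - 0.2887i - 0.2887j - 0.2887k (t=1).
0.4794 - 0.8042i + 0.1397j + 0.3224k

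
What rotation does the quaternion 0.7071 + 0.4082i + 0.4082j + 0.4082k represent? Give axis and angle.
axis = (√3/3, √3/3, √3/3), θ = π/2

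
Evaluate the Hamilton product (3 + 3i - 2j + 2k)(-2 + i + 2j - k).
-3 - 5i + 15j + k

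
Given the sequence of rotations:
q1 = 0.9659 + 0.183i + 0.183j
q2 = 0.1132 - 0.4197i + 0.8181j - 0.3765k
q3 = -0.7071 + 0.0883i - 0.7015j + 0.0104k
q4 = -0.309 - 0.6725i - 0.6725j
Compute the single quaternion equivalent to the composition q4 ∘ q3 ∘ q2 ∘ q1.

q2 · q1 = 0.0364 - 0.3158i + 0.742j - 0.5902k
q3 · q2 · q1 = 0.5288 + 0.6328i - 0.5014j + 0.2617k
q4 · q3 · q2 · q1 = -0.075 - 0.7271i - 0.0247j + 0.6819k
-0.075 - 0.7271i - 0.0247j + 0.6819k


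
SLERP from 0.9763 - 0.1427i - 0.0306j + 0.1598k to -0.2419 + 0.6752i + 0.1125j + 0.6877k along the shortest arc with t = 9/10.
0.3664 - 0.6678i - 0.1122j - 0.6382k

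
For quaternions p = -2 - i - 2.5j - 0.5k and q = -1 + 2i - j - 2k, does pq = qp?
No: pq = 0.5 + 1.5i + 1.5j + 10.5k ≠ 0.5 - 7.5i + 7.5j - 1.5k = qp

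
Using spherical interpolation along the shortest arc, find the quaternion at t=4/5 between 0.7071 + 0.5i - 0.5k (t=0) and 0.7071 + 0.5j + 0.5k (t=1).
0.8254 + 0.1346i + 0.4491j + 0.3145k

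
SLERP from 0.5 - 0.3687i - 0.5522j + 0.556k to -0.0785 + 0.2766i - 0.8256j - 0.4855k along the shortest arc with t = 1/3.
0.3875 - 0.1791i - 0.8727j + 0.2368k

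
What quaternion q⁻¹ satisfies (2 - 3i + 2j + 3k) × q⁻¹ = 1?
0.0769 + 0.1154i - 0.0769j - 0.1154k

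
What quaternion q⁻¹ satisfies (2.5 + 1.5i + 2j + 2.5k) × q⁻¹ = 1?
0.1333 - 0.08i - 0.1067j - 0.1333k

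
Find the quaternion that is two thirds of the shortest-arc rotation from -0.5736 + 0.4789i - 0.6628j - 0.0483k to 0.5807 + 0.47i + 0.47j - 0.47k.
-0.6789 - 0.1612i - 0.6313j + 0.3385k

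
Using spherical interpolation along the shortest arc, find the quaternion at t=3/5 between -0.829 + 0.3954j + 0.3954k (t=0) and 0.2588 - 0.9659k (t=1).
-0.5471 + 0.1794j + 0.8176k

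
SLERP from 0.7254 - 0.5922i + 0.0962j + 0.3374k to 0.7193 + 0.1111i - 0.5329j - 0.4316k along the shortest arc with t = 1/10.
0.791 - 0.5514i + 0.02j + 0.2644k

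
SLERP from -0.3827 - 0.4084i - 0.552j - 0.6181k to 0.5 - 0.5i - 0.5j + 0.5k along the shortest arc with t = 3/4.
-0.6038 + 0.3047i + 0.2504j - 0.6928k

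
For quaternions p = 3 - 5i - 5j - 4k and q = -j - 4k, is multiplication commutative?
No: pq = -21 + 16i - 23j - 7k ≠ -21 - 16i + 17j - 17k = qp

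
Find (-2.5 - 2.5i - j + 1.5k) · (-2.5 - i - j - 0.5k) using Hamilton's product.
3.5 + 10.75i + 2.25j - k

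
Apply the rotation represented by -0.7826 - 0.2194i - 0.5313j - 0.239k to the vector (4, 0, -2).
(-0.588, 2.608, -3.585)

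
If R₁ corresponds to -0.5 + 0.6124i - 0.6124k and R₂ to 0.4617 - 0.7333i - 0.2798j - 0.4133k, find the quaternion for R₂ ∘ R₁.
-0.0349 + 0.8207i - 0.5623j + 0.0953k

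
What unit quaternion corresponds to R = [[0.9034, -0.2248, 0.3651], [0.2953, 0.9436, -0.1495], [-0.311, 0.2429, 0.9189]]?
0.9703 + 0.1011i + 0.1742j + 0.134k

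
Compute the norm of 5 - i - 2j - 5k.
√55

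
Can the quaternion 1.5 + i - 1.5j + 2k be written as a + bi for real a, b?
No. The quaternion 1.5 + i - 1.5j + 2k has j-coefficient y = -1.5 and k-coefficient z = 2, not both zero, so it does not lie in the complex subalgebra spanned by 1 and i.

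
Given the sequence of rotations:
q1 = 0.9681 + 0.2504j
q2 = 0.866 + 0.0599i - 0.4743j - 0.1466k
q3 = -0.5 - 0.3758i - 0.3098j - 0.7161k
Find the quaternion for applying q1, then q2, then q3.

q2 · q1 = 0.9571 + 0.0947i - 0.2423j - 0.1269k
q3 · q2 · q1 = -0.6089 - 0.5412i - 0.2909j - 0.5015k
-0.6089 - 0.5412i - 0.2909j - 0.5015k


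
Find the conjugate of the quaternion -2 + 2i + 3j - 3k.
-2 - 2i - 3j + 3k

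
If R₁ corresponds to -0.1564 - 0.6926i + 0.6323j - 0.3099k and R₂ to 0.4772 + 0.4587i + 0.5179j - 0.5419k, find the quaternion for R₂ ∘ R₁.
-0.2523 - 0.2201i + 0.7382j + 0.5856k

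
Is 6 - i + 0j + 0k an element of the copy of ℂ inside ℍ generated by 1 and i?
Yes. The quaternion 6 - i has j- and k-coefficients y = z = 0, so it lies in the complex subalgebra spanned by 1 and i.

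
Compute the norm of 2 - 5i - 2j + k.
√34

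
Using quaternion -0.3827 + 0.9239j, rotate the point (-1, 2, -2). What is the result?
(2.121, 2, 0.707)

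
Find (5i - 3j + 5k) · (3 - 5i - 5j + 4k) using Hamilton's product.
-10 + 28i - 54j - 25k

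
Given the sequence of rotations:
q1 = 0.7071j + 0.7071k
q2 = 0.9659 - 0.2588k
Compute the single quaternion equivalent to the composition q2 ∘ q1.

q2 · q1 = 0.183 + 0.183i + 0.683j + 0.683k
0.183 + 0.183i + 0.683j + 0.683k


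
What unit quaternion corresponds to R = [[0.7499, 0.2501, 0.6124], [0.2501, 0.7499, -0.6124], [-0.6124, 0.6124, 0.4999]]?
0.866 + 0.3536i + 0.3536j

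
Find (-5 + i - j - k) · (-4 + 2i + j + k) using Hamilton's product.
20 - 14i - 4j + 2k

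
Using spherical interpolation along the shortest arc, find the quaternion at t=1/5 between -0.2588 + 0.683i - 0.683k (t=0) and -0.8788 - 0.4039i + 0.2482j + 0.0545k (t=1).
0.0172 + 0.7546i - 0.0729j - 0.6519k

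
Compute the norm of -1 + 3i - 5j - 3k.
√44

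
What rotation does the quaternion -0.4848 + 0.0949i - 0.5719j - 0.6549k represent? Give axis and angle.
axis = (0.1085, -0.6539, -0.7488), θ = 238°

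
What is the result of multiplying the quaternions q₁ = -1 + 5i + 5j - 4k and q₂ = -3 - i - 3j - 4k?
7 - 46i + 12j + 6k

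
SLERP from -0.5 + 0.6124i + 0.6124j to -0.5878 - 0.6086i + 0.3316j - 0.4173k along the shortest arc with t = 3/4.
-0.702 - 0.324i + 0.5138j - 0.3718k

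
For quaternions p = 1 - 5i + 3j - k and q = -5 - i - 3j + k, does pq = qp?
No: pq = 24i - 12j + 24k ≠ 24i - 24j - 12k = qp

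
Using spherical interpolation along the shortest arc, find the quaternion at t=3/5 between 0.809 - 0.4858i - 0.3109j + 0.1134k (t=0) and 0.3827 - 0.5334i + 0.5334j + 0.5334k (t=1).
0.6477 - 0.5972i + 0.2179j + 0.4199k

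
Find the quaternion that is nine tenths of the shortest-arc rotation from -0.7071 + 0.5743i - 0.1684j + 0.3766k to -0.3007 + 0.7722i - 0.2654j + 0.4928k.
-0.3461 + 0.7599i - 0.2581j + 0.486k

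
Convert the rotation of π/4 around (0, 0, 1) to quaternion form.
0.9239 + 0.3827k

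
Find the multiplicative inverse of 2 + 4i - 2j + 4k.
0.05 - 0.1i + 0.05j - 0.1k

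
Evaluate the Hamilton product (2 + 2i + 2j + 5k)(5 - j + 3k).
-3 + 21i + 2j + 29k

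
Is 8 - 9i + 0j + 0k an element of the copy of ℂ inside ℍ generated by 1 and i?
Yes. The quaternion 8 - 9i has j- and k-coefficients y = z = 0, so it lies in the complex subalgebra spanned by 1 and i.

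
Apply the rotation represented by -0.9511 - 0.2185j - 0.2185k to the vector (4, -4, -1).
(4.483, -2.051, -2.949)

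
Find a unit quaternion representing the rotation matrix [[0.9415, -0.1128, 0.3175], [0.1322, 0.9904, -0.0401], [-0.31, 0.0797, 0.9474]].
0.9848 + 0.0304i + 0.1593j + 0.0622k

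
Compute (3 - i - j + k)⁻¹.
0.25 + 0.0833i + 0.0833j - 0.0833k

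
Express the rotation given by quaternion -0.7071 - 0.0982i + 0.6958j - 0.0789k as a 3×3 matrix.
[[0.0193, -0.2482, -0.9685], [-0.0251, 0.9683, -0.2487], [0.9995, 0.0291, 0.0124]]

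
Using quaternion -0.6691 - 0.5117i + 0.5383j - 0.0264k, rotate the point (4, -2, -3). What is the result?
(4.929, -0.873, 1.986)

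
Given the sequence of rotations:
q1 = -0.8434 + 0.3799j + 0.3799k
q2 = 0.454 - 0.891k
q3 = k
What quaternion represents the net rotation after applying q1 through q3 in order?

q2 · q1 = -0.0444 + 0.3385i + 0.1725j + 0.9239k
q3 · q2 · q1 = -0.9239 - 0.1725i + 0.3385j - 0.0444k
-0.9239 - 0.1725i + 0.3385j - 0.0444k


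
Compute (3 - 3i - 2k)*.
3 + 3i + 2k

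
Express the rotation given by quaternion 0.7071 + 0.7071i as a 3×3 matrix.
[[1, 0, 0], [0, 0, -1], [0, 1, 0]]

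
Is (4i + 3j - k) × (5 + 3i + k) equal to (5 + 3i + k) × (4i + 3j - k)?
No: pq = -11 + 23i + 8j - 14k ≠ -11 + 17i + 22j + 4k = qp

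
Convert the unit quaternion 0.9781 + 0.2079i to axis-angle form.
axis = (1, 0, 0), θ = 24°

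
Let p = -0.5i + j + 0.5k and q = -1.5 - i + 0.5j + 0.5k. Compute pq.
-1.25 + i - 1.75j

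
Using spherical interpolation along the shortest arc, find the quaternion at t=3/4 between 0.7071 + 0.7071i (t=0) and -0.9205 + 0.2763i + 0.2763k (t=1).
0.9737 - 0.0124i - 0.2276k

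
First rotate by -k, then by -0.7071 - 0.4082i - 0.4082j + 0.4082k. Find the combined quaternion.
0.4082 + 0.4082i - 0.4082j + 0.7071k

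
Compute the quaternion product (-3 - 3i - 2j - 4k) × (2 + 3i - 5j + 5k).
13 - 45i + 14j - 2k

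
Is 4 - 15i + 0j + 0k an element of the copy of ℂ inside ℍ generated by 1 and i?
Yes. The quaternion 4 - 15i has j- and k-coefficients y = z = 0, so it lies in the complex subalgebra spanned by 1 and i.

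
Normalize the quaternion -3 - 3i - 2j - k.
-0.6255 - 0.6255i - 0.417j - 0.2085k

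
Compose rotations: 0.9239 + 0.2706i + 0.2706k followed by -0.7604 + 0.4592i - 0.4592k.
-0.7025 + 0.2185i - 0.2485j - 0.63k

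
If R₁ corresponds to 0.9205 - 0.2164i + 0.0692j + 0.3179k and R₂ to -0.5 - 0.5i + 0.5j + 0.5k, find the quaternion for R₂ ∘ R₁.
-0.762 - 0.2277i + 0.4764j + 0.3749k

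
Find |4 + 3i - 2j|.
√29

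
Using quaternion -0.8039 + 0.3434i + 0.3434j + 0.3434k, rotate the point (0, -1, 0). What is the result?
(-0.788, -0.528, 0.316)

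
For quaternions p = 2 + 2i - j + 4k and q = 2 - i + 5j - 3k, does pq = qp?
No: pq = 23 - 15i + 10j + 11k ≠ 23 + 19i + 6j - 7k = qp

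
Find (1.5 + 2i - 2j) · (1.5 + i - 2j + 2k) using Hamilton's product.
-3.75 + 0.5i - 10j + k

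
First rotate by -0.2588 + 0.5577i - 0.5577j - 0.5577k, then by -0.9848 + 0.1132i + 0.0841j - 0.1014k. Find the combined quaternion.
0.1821 - 0.682i + 0.534j + 0.4654k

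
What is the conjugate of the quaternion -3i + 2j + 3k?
3i - 2j - 3k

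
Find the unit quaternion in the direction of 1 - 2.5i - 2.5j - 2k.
0.239 - 0.5976i - 0.5976j - 0.4781k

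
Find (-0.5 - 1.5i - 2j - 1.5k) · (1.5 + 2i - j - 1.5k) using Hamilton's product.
-2 - 1.75i - 7.75j + 4k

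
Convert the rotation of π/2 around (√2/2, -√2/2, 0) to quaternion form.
0.7071 + 0.5i - 0.5j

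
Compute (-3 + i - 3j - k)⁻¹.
-0.15 - 0.05i + 0.15j + 0.05k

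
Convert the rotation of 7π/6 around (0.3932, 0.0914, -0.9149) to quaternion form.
-0.2588 + 0.3798i + 0.0883j - 0.8837k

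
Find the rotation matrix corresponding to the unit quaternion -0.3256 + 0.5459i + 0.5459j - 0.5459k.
[[-0.192, 0.2405, -0.9515], [0.9515, -0.192, -0.2405], [-0.2405, -0.9515, -0.192]]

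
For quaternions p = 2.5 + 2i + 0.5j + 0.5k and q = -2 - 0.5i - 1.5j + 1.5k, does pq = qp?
No: pq = -4 - 3.75i - 8j ≠ -4 - 6.75i - 1.5j + 5.5k = qp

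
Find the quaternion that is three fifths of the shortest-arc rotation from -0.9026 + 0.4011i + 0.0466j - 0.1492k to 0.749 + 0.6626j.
-0.8912 + 0.1789i - 0.4114j - 0.0666k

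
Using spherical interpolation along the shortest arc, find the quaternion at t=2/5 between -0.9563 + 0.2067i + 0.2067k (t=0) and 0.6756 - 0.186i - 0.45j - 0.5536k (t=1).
-0.8871 + 0.2087i + 0.191j + 0.3647k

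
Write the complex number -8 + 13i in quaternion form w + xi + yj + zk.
-8 + 13i + 0j + 0k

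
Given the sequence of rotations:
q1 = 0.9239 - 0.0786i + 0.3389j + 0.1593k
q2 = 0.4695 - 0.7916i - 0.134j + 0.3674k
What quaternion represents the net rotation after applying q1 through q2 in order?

q2 · q1 = 0.3584 - 0.9141i + 0.1325j + 0.1354k
0.3584 - 0.9141i + 0.1325j + 0.1354k


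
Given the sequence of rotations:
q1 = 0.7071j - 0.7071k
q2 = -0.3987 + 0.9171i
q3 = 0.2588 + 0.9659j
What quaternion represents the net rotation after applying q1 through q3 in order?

q2 · q1 = 0.3666j + 0.9304k
q3 · q2 · q1 = -0.3541 + 0.8987i + 0.0949j + 0.2408k
-0.3541 + 0.8987i + 0.0949j + 0.2408k


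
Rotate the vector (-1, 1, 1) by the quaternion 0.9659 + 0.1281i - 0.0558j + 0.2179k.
(-1.386, 0.194, 1.02)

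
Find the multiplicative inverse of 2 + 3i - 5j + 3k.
0.0426 - 0.0638i + 0.1064j - 0.0638k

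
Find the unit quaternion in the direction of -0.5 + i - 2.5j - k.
-0.1715 + 0.343i - 0.8575j - 0.343k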